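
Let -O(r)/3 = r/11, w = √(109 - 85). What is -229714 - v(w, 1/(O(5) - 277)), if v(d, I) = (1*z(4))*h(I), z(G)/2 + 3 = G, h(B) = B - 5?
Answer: -351676813/1531 ≈ -2.2970e+5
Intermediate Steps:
h(B) = -5 + B
z(G) = -6 + 2*G
w = 2*√6 (w = √24 = 2*√6 ≈ 4.8990)
O(r) = -3*r/11
v(d, I) = -10 + 2*I (v(d, I) = (1*(-6 + 2*4))*(-5 + I) = (1*(-6 + 8))*(-5 + I) = (1*2)*(-5 + I) = 2*(-5 + I) = -10 + 2*I)
-229714 - v(w, 1/(O(5) - 277)) = -229714 - (-10 + 2/(-3/11*5 - 277)) = -229714 - (-10 + 2/(-15/11 - 277)) = -229714 - (-10 + 2/(-3062/11)) = -229714 - (-10 + 2*(-11/3062)) = -229714 - (-10 - 11/1531) = -229714 - 1*(-15321/1531) = -229714 + 15321/1531 = -351676813/1531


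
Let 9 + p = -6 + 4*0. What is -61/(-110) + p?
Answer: -1589/110 ≈ -14.445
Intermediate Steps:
p = -15 (p = -9 + (-6 + 4*0) = -9 + (-6 + 0) = -9 - 6 = -15)
-61/(-110) + p = -61/(-110) - 15 = -61*(-1/110) - 15 = 61/110 - 15 = -1589/110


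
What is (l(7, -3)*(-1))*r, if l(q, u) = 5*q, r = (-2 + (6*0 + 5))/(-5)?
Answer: 21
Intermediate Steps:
r = -⅗ (r = (-2 + (0 + 5))*(-⅕) = (-2 + 5)*(-⅕) = 3*(-⅕) = -⅗ ≈ -0.60000)
(l(7, -3)*(-1))*r = ((5*7)*(-1))*(-⅗) = (35*(-1))*(-⅗) = -35*(-⅗) = 21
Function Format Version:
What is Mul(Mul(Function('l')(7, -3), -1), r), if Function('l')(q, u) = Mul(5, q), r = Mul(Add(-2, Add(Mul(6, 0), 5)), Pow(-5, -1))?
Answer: 21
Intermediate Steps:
r = Rational(-3, 5) (r = Mul(Add(-2, Add(0, 5)), Rational(-1, 5)) = Mul(Add(-2, 5), Rational(-1, 5)) = Mul(3, Rational(-1, 5)) = Rational(-3, 5) ≈ -0.60000)
Mul(Mul(Function('l')(7, -3), -1), r) = Mul(Mul(Mul(5, 7), -1), Rational(-3, 5)) = Mul(Mul(35, -1), Rational(-3, 5)) = Mul(-35, Rational(-3, 5)) = 21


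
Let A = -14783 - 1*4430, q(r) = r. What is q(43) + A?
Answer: -19170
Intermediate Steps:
A = -19213 (A = -14783 - 4430 = -19213)
q(43) + A = 43 - 19213 = -19170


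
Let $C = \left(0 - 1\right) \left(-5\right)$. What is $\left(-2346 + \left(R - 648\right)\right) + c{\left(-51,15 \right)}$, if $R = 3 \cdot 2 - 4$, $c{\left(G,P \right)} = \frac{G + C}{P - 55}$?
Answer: $- \frac{59817}{20} \approx -2990.9$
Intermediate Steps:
$C = 5$ ($C = \left(-1\right) \left(-5\right) = 5$)
$c{\left(G,P \right)} = \frac{5 + G}{-55 + P}$ ($c{\left(G,P \right)} = \frac{G + 5}{P - 55} = \frac{5 + G}{-55 + P}$)
$R = 2$ ($R = 6 - 4 = 2$)
$\left(-2346 + \left(R - 648\right)\right) + c{\left(-51,15 \right)} = \left(-2346 + \left(2 - 648\right)\right) + \frac{5 - 51}{-55 + 15} = \left(-2346 + \left(2 - 648\right)\right) + \frac{1}{-40} \left(-46\right) = \left(-2346 - 646\right) - - \frac{23}{20} = -2992 + \frac{23}{20} = - \frac{59817}{20}$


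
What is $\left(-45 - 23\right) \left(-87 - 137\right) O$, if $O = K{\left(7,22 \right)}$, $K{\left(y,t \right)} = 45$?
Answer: $685440$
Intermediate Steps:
$O = 45$
$\left(-45 - 23\right) \left(-87 - 137\right) O = \left(-45 - 23\right) \left(-87 - 137\right) 45 = \left(-68\right) \left(-224\right) 45 = 15232 \cdot 45 = 685440$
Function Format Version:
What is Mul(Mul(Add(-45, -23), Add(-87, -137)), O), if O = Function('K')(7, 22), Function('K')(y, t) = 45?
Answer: 685440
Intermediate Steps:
O = 45
Mul(Mul(Add(-45, -23), Add(-87, -137)), O) = Mul(Mul(Add(-45, -23), Add(-87, -137)), 45) = Mul(Mul(-68, -224), 45) = Mul(15232, 45) = 685440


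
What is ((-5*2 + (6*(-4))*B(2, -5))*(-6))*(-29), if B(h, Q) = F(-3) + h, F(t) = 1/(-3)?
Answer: -8700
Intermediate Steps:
F(t) = -1/3
B(h, Q) = -1/3 + h
((-5*2 + (6*(-4))*B(2, -5))*(-6))*(-29) = ((-5*2 + (6*(-4))*(-1/3 + 2))*(-6))*(-29) = ((-10 - 24*5/3)*(-6))*(-29) = ((-10 - 40)*(-6))*(-29) = -50*(-6)*(-29) = 300*(-29) = -8700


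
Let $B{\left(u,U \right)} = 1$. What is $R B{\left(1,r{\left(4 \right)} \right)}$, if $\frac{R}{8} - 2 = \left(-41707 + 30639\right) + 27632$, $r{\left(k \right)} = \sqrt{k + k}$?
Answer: $132528$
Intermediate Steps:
$r{\left(k \right)} = \sqrt{2} \sqrt{k}$ ($r{\left(k \right)} = \sqrt{2 k} = \sqrt{2} \sqrt{k}$)
$R = 132528$ ($R = 16 + 8 \left(\left(-41707 + 30639\right) + 27632\right) = 16 + 8 \left(-11068 + 27632\right) = 16 + 8 \cdot 16564 = 16 + 132512 = 132528$)
$R B{\left(1,r{\left(4 \right)} \right)} = 132528 \cdot 1 = 132528$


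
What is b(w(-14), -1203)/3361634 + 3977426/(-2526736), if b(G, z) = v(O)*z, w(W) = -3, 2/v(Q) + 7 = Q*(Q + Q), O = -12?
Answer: -939289715636105/596700805675336 ≈ -1.5741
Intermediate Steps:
v(Q) = 2/(-7 + 2*Q**2) (v(Q) = 2/(-7 + Q*(Q + Q)) = 2/(-7 + Q*(2*Q)) = 2/(-7 + 2*Q**2))
b(G, z) = 2*z/281 (b(G, z) = (2/(-7 + 2*(-12)**2))*z = (2/(-7 + 2*144))*z = (2/(-7 + 288))*z = (2/281)*z = (2*(1/281))*z = 2*z/281)
b(w(-14), -1203)/3361634 + 3977426/(-2526736) = ((2/281)*(-1203))/3361634 + 3977426/(-2526736) = -2406/281*1/3361634 + 3977426*(-1/2526736) = -1203/472309577 - 1988713/1263368 = -939289715636105/596700805675336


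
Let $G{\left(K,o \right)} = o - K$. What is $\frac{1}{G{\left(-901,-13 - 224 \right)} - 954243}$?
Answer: $- \frac{1}{953579} \approx -1.0487 \cdot 10^{-6}$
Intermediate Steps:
$\frac{1}{G{\left(-901,-13 - 224 \right)} - 954243} = \frac{1}{\left(\left(-13 - 224\right) - -901\right) - 954243} = \frac{1}{\left(\left(-13 - 224\right) + 901\right) - 954243} = \frac{1}{\left(-237 + 901\right) - 954243} = \frac{1}{664 - 954243} = \frac{1}{-953579} = - \frac{1}{953579}$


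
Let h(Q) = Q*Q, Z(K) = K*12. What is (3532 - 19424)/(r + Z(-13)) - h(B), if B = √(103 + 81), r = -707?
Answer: -142900/863 ≈ -165.59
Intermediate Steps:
Z(K) = 12*K
B = 2*√46 (B = √184 = 2*√46 ≈ 13.565)
h(Q) = Q²
(3532 - 19424)/(r + Z(-13)) - h(B) = (3532 - 19424)/(-707 + 12*(-13)) - (2*√46)² = -15892/(-707 - 156) - 1*184 = -15892/(-863) - 184 = -15892*(-1/863) - 184 = 15892/863 - 184 = -142900/863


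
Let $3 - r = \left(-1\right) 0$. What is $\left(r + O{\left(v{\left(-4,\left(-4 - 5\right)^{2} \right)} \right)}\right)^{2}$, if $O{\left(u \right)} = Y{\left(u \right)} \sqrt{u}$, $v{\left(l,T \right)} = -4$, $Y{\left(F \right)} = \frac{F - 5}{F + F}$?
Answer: $\frac{63}{16} + \frac{27 i}{2} \approx 3.9375 + 13.5 i$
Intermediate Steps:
$Y{\left(F \right)} = \frac{-5 + F}{2 F}$
$O{\left(u \right)} = \frac{-5 + u}{2 \sqrt{u}}$ ($O{\left(u \right)} = \frac{-5 + u}{2 u} \sqrt{u} = \frac{-5 + u}{2 \sqrt{u}}$)
$r = 3$ ($r = 3 - \left(-1\right) 0 = 3 - 0 = 3 + 0 = 3$)
$\left(r + O{\left(v{\left(-4,\left(-4 - 5\right)^{2} \right)} \right)}\right)^{2} = \left(3 + \frac{-5 - 4}{2 \cdot 2 i}\right)^{2} = \left(3 + \frac{1}{2} \left(- \frac{i}{2}\right) \left(-9\right)\right)^{2} = \left(3 + \frac{9 i}{4}\right)^{2}$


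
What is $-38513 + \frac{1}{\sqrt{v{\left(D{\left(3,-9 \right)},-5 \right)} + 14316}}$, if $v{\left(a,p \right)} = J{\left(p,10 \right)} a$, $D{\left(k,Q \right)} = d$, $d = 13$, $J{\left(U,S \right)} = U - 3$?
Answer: $-38513 + \frac{\sqrt{3553}}{7106} \approx -38513.0$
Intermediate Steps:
$J{\left(U,S \right)} = -3 + U$
$D{\left(k,Q \right)} = 13$
$v{\left(a,p \right)} = a \left(-3 + p\right)$ ($v{\left(a,p \right)} = \left(-3 + p\right) a = a \left(-3 + p\right)$)
$-38513 + \frac{1}{\sqrt{v{\left(D{\left(3,-9 \right)},-5 \right)} + 14316}} = -38513 + \frac{1}{\sqrt{13 \left(-3 - 5\right) + 14316}} = -38513 + \frac{1}{\sqrt{13 \left(-8\right) + 14316}} = -38513 + \frac{1}{\sqrt{-104 + 14316}} = -38513 + \frac{1}{\sqrt{14212}} = -38513 + \frac{1}{2 \sqrt{3553}} = -38513 + \frac{\sqrt{3553}}{7106}$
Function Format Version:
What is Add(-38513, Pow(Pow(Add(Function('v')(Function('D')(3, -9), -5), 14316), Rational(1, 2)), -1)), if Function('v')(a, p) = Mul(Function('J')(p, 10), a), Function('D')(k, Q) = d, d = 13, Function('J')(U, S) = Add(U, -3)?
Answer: Add(-38513, Mul(Rational(1, 7106), Pow(3553, Rational(1, 2)))) ≈ -38513.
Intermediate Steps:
Function('J')(U, S) = Add(-3, U)
Function('D')(k, Q) = 13
Function('v')(a, p) = Mul(a, Add(-3, p)) (Function('v')(a, p) = Mul(Add(-3, p), a) = Mul(a, Add(-3, p)))
Add(-38513, Pow(Pow(Add(Function('v')(Function('D')(3, -9), -5), 14316), Rational(1, 2)), -1)) = Add(-38513, Pow(Pow(Add(Mul(13, Add(-3, -5)), 14316), Rational(1, 2)), -1)) = Add(-38513, Pow(Pow(Add(Mul(13, -8), 14316), Rational(1, 2)), -1)) = Add(-38513, Pow(Pow(Add(-104, 14316), Rational(1, 2)), -1)) = Add(-38513, Pow(Pow(14212, Rational(1, 2)), -1)) = Add(-38513, Pow(Mul(2, Pow(3553, Rational(1, 2))), -1)) = Add(-38513, Mul(Rational(1, 7106), Pow(3553, Rational(1, 2))))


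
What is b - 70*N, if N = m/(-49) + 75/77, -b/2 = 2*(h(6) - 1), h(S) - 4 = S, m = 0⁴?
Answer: -1146/11 ≈ -104.18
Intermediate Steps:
m = 0
h(S) = 4 + S
b = -36 (b = -4*((4 + 6) - 1) = -4*(10 - 1) = -4*9 = -2*18 = -36)
N = 75/77 (N = 0/(-49) + 75/77 = 0*(-1/49) + 75*(1/77) = 0 + 75/77 = 75/77 ≈ 0.97403)
b - 70*N = -36 - 70*75/77 = -36 - 750/11 = -1146/11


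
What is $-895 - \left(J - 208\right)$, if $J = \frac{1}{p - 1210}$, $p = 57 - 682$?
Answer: $- \frac{1260644}{1835} \approx -687.0$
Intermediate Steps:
$p = -625$ ($p = 57 - 682 = -625$)
$J = - \frac{1}{1835}$ ($J = \frac{1}{-625 - 1210} = \frac{1}{-1835} = - \frac{1}{1835} \approx -0.00054496$)
$-895 - \left(J - 208\right) = -895 - \left(- \frac{1}{1835} - 208\right) = -895 - - \frac{381681}{1835} = -895 + \frac{381681}{1835} = - \frac{1260644}{1835}$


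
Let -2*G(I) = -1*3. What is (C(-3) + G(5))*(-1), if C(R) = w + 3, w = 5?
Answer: -19/2 ≈ -9.5000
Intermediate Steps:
C(R) = 8 (C(R) = 5 + 3 = 8)
G(I) = 3/2 (G(I) = -(-1)*3/2 = -1/2*(-3) = 3/2)
(C(-3) + G(5))*(-1) = (8 + 3/2)*(-1) = (19/2)*(-1) = -19/2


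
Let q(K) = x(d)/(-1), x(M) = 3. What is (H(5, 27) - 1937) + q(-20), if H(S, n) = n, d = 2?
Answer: -1913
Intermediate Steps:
q(K) = -3 (q(K) = 3/(-1) = 3*(-1) = -3)
(H(5, 27) - 1937) + q(-20) = (27 - 1937) - 3 = -1910 - 3 = -1913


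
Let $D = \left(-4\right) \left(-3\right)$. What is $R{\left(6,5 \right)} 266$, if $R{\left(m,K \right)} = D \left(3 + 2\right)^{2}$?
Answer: $79800$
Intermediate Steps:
$D = 12$
$R{\left(m,K \right)} = 300$ ($R{\left(m,K \right)} = 12 \left(3 + 2\right)^{2} = 12 \cdot 5^{2} = 12 \cdot 25 = 300$)
$R{\left(6,5 \right)} 266 = 300 \cdot 266 = 79800$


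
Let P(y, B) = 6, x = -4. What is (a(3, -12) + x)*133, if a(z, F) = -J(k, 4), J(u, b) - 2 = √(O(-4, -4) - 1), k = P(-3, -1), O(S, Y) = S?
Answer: -798 - 133*I*√5 ≈ -798.0 - 297.4*I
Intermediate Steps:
k = 6
J(u, b) = 2 + I*√5 (J(u, b) = 2 + √(-4 - 1) = 2 + √(-5) = 2 + I*√5)
a(z, F) = -2 - I*√5 (a(z, F) = -(2 + I*√5) = -2 - I*√5)
(a(3, -12) + x)*133 = ((-2 - I*√5) - 4)*133 = (-6 - I*√5)*133 = -798 - 133*I*√5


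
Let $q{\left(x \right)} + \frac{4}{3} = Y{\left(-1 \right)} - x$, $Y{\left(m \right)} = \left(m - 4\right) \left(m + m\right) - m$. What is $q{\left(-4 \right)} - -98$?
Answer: $\frac{335}{3} \approx 111.67$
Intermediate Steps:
$Y{\left(m \right)} = - m + 2 m \left(-4 + m\right)$ ($Y{\left(m \right)} = \left(-4 + m\right) 2 m - m = 2 m \left(-4 + m\right) - m = - m + 2 m \left(-4 + m\right)$)
$q{\left(x \right)} = \frac{29}{3} - x$ ($q{\left(x \right)} = - \frac{4}{3} - \left(-9 - 2 + x\right) = - \frac{4}{3} - \left(-11 + x\right) = \frac{29}{3} - x$)
$q{\left(-4 \right)} - -98 = \left(\frac{29}{3} - -4\right) - -98 = \left(\frac{29}{3} + 4\right) + 98 = \frac{41}{3} + 98 = \frac{335}{3}$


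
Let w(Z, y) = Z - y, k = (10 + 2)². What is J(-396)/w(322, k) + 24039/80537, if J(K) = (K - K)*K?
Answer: 24039/80537 ≈ 0.29848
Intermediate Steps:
k = 144 (k = 12² = 144)
J(K) = 0 (J(K) = 0*K = 0)
J(-396)/w(322, k) + 24039/80537 = 0/(322 - 1*144) + 24039/80537 = 0/(322 - 144) + 24039*(1/80537) = 0/178 + 24039/80537 = 0*(1/178) + 24039/80537 = 0 + 24039/80537 = 24039/80537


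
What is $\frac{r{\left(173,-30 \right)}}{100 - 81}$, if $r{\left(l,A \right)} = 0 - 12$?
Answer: $- \frac{12}{19} \approx -0.63158$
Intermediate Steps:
$r{\left(l,A \right)} = -12$ ($r{\left(l,A \right)} = 0 - 12 = -12$)
$\frac{r{\left(173,-30 \right)}}{100 - 81} = \frac{1}{100 - 81} \left(-12\right) = \frac{1}{19} \left(-12\right) = - \frac{12}{19}$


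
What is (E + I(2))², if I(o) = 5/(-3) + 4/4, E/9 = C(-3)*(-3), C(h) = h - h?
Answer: 4/9 ≈ 0.44444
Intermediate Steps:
C(h) = 0
E = 0 (E = 9*(0*(-3)) = 9*0 = 0)
I(o) = -⅔ (I(o) = 5*(-⅓) + 4*(¼) = -5/3 + 1 = -⅔)
(E + I(2))² = (0 - ⅔)² = (-⅔)² = 4/9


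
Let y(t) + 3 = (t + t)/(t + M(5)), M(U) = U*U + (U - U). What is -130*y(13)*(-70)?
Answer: -400400/19 ≈ -21074.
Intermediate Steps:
M(U) = U² (M(U) = U² + 0 = U²)
y(t) = -3 + 2*t/(25 + t) (y(t) = -3 + (t + t)/(t + 5²) = -3 + (2*t)/(t + 25) = -3 + (2*t)/(25 + t) = -3 + 2*t/(25 + t))
-130*y(13)*(-70) = -130*(-75 - 1*13)/(25 + 13)*(-70) = -130*(-75 - 13)/38*(-70) = -65*(-88)/19*(-70) = -130*(-44/19)*(-70) = (5720/19)*(-70) = -400400/19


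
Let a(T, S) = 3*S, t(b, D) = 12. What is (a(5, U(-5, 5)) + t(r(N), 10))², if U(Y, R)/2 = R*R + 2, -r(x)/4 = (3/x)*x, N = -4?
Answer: 30276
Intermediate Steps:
r(x) = -12 (r(x) = -4*3/x*x = -4*3 = -12)
U(Y, R) = 4 + 2*R² (U(Y, R) = 2*(R*R + 2) = 2*(R² + 2) = 2*(2 + R²) = 4 + 2*R²)
(a(5, U(-5, 5)) + t(r(N), 10))² = (3*(4 + 2*5²) + 12)² = (3*(4 + 2*25) + 12)² = (3*(4 + 50) + 12)² = (3*54 + 12)² = (162 + 12)² = 174² = 30276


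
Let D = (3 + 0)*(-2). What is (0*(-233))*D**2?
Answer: 0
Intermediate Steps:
D = -6 (D = 3*(-2) = -6)
(0*(-233))*D**2 = (0*(-233))*(-6)**2 = 0*36 = 0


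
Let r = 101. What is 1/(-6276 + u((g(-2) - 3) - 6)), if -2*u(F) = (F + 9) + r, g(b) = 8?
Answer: -2/12661 ≈ -0.00015797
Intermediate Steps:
u(F) = -55 - F/2 (u(F) = -((F + 9) + 101)/2 = -((9 + F) + 101)/2 = -(110 + F)/2 = -55 - F/2)
1/(-6276 + u((g(-2) - 3) - 6)) = 1/(-6276 + (-55 - ((8 - 3) - 6)/2)) = 1/(-6276 + (-55 - (5 - 6)/2)) = 1/(-6276 + (-55 - 1/2*(-1))) = 1/(-6276 + (-55 + 1/2)) = 1/(-6276 - 109/2) = 1/(-12661/2) = -2/12661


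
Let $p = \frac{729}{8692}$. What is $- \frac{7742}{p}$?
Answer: $- \frac{67293464}{729} \approx -92309.0$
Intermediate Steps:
$p = \frac{729}{8692}$ ($p = 729 \cdot \frac{1}{8692} = \frac{729}{8692} \approx 0.08387$)
$- \frac{7742}{p} = - \frac{7742}{\frac{729}{8692}} = \left(-7742\right) \frac{8692}{729} = - \frac{67293464}{729}$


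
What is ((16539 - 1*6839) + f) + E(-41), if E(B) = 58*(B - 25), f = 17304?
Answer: 23176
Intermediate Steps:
E(B) = -1450 + 58*B (E(B) = 58*(-25 + B) = -1450 + 58*B)
((16539 - 1*6839) + f) + E(-41) = ((16539 - 1*6839) + 17304) + (-1450 + 58*(-41)) = ((16539 - 6839) + 17304) + (-1450 - 2378) = (9700 + 17304) - 3828 = 27004 - 3828 = 23176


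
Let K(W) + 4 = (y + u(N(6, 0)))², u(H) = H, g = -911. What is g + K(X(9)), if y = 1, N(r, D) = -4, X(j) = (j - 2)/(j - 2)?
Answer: -906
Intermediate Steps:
X(j) = 1 (X(j) = (-2 + j)/(-2 + j) = 1)
K(W) = 5 (K(W) = -4 + (1 - 4)² = -4 + (-3)² = -4 + 9 = 5)
g + K(X(9)) = -911 + 5 = -906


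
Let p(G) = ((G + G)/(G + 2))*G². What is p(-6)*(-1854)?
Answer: -200232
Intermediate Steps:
p(G) = 2*G³/(2 + G) (p(G) = ((2*G)/(2 + G))*G² = (2*G/(2 + G))*G² = 2*G³/(2 + G))
p(-6)*(-1854) = (2*(-6)³/(2 - 6))*(-1854) = (2*(-216)/(-4))*(-1854) = (2*(-216)*(-¼))*(-1854) = 108*(-1854) = -200232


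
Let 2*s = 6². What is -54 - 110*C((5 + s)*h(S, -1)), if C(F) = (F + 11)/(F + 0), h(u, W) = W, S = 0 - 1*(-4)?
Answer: -2562/23 ≈ -111.39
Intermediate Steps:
s = 18 (s = (½)*6² = (½)*36 = 18)
S = 4 (S = 0 + 4 = 4)
C(F) = (11 + F)/F
-54 - 110*C((5 + s)*h(S, -1)) = -54 - 110*(11 + (5 + 18)*(-1))/((5 + 18)*(-1)) = -54 - 110*(11 + 23*(-1))/(23*(-1)) = -54 - 110*(11 - 23)/(-23) = -54 - (-110)*(-12)/23 = -54 - 110*12/23 = -54 - 1320/23 = -2562/23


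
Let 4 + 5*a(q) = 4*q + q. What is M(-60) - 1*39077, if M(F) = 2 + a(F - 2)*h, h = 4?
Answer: -196631/5 ≈ -39326.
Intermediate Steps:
a(q) = -⅘ + q (a(q) = -⅘ + (4*q + q)/5 = -⅘ + (5*q)/5 = -⅘ + q)
M(F) = -46/5 + 4*F (M(F) = 2 + (-⅘ + (F - 2))*4 = 2 + (-⅘ + (-2 + F))*4 = 2 + (-14/5 + F)*4 = 2 + (-56/5 + 4*F) = -46/5 + 4*F)
M(-60) - 1*39077 = (-46/5 + 4*(-60)) - 1*39077 = (-46/5 - 240) - 39077 = -1246/5 - 39077 = -196631/5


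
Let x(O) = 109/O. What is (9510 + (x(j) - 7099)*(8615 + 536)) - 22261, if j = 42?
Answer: -2727981941/42 ≈ -6.4952e+7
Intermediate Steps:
(9510 + (x(j) - 7099)*(8615 + 536)) - 22261 = (9510 + (109/42 - 7099)*(8615 + 536)) - 22261 = (9510 + (109*(1/42) - 7099)*9151) - 22261 = (9510 + (109/42 - 7099)*9151) - 22261 = (9510 - 298049/42*9151) - 22261 = (9510 - 2727446399/42) - 22261 = -2727046979/42 - 22261 = -2727981941/42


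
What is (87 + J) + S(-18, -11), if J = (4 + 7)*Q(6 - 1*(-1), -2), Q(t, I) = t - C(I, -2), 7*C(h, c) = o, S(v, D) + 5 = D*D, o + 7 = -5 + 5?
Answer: 291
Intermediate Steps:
o = -7 (o = -7 + (-5 + 5) = -7 + 0 = -7)
S(v, D) = -5 + D² (S(v, D) = -5 + D*D = -5 + D²)
C(h, c) = -1 (C(h, c) = (⅐)*(-7) = -1)
Q(t, I) = 1 + t (Q(t, I) = t - 1*(-1) = t + 1 = 1 + t)
J = 88 (J = (4 + 7)*(1 + (6 - 1*(-1))) = 11*(1 + (6 + 1)) = 11*(1 + 7) = 11*8 = 88)
(87 + J) + S(-18, -11) = (87 + 88) + (-5 + (-11)²) = 175 + (-5 + 121) = 175 + 116 = 291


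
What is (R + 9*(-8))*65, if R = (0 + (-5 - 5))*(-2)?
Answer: -3380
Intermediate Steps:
R = 20 (R = (0 - 10)*(-2) = -10*(-2) = 20)
(R + 9*(-8))*65 = (20 + 9*(-8))*65 = (20 - 72)*65 = -52*65 = -3380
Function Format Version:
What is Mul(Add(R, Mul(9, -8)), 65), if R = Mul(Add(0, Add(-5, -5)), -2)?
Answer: -3380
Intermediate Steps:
R = 20 (R = Mul(Add(0, -10), -2) = Mul(-10, -2) = 20)
Mul(Add(R, Mul(9, -8)), 65) = Mul(Add(20, Mul(9, -8)), 65) = Mul(Add(20, -72), 65) = Mul(-52, 65) = -3380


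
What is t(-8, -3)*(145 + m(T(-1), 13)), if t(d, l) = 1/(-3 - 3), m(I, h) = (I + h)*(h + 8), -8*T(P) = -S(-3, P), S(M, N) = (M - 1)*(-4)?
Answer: -230/3 ≈ -76.667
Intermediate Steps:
S(M, N) = 4 - 4*M (S(M, N) = (-1 + M)*(-4) = 4 - 4*M)
T(P) = 2 (T(P) = -(-1)*(4 - 4*(-3))/8 = -(-1)*(4 + 12)/8 = -(-1)*16/8 = -⅛*(-16) = 2)
m(I, h) = (8 + h)*(I + h) (m(I, h) = (I + h)*(8 + h) = (8 + h)*(I + h))
t(d, l) = -⅙ (t(d, l) = 1/(-6) = -⅙)
t(-8, -3)*(145 + m(T(-1), 13)) = -(145 + (13² + 8*2 + 8*13 + 2*13))/6 = -(145 + (169 + 16 + 104 + 26))/6 = -(145 + 315)/6 = -⅙*460 = -230/3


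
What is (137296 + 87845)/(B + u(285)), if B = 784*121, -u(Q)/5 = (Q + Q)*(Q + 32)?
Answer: -225141/808586 ≈ -0.27844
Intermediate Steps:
u(Q) = -10*Q*(32 + Q) (u(Q) = -5*(Q + Q)*(Q + 32) = -5*2*Q*(32 + Q) = -10*Q*(32 + Q))
B = 94864
(137296 + 87845)/(B + u(285)) = (137296 + 87845)/(94864 - 10*285*(32 + 285)) = 225141/(94864 - 10*285*317) = 225141/(94864 - 903450) = 225141/(-808586) = 225141*(-1/808586) = -225141/808586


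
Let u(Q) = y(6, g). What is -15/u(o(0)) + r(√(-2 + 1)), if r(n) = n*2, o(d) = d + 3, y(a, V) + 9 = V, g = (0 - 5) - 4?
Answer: ⅚ + 2*I ≈ 0.83333 + 2.0*I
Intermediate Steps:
g = -9 (g = -5 - 4 = -9)
y(a, V) = -9 + V
o(d) = 3 + d
u(Q) = -18 (u(Q) = -9 - 9 = -18)
r(n) = 2*n
-15/u(o(0)) + r(√(-2 + 1)) = -15/(-18) + 2*√(-2 + 1) = -15*(-1/18) + 2*√(-1) = ⅚ + 2*I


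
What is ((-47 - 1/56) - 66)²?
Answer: 40056241/3136 ≈ 12773.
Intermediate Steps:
((-47 - 1/56) - 66)² = (-2633/56 - 66)² = (-6329/56)² = 40056241/3136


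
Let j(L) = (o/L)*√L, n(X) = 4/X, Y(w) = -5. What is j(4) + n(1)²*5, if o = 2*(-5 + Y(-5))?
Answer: 70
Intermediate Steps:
o = -20 (o = 2*(-5 - 5) = 2*(-10) = -20)
j(L) = -20/√L (j(L) = (-20/L)*√L = -20/√L)
j(4) + n(1)²*5 = -20/√4 + (4/1)²*5 = -20*½ + (4*1)²*5 = -10 + 4²*5 = -10 + 16*5 = -10 + 80 = 70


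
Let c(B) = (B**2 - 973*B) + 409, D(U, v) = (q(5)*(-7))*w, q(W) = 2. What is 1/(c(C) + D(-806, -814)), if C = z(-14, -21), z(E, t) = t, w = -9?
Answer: 1/21409 ≈ 4.6709e-5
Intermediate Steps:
D(U, v) = 126 (D(U, v) = (2*(-7))*(-9) = -14*(-9) = 126)
C = -21
c(B) = 409 + B**2 - 973*B
1/(c(C) + D(-806, -814)) = 1/((409 + (-21)**2 - 973*(-21)) + 126) = 1/((409 + 441 + 20433) + 126) = 1/(21283 + 126) = 1/21409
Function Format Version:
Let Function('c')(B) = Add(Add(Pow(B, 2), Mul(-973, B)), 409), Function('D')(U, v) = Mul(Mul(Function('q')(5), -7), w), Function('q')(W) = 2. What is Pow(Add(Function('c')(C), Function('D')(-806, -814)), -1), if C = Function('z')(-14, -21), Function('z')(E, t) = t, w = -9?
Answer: Rational(1, 21409) ≈ 4.6709e-5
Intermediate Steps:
Function('D')(U, v) = 126 (Function('D')(U, v) = Mul(Mul(2, -7), -9) = Mul(-14, -9) = 126)
C = -21
Function('c')(B) = Add(409, Pow(B, 2), Mul(-973, B))
Pow(Add(Function('c')(C), Function('D')(-806, -814)), -1) = Pow(Add(Add(409, Pow(-21, 2), Mul(-973, -21)), 126), -1) = Pow(Add(Add(409, 441, 20433), 126), -1) = Pow(Add(21283, 126), -1) = Pow(21409, -1) = Rational(1, 21409)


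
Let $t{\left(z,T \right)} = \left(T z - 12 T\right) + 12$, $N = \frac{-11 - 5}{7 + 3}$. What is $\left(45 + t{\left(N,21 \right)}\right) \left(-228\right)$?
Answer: $\frac{260604}{5} \approx 52121.0$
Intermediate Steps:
$N = - \frac{8}{5}$ ($N = - \frac{16}{10} = \left(-16\right) \frac{1}{10} = - \frac{8}{5} \approx -1.6$)
$t{\left(z,T \right)} = 12 - 12 T + T z$ ($t{\left(z,T \right)} = \left(- 12 T + T z\right) + 12 = 12 - 12 T + T z$)
$\left(45 + t{\left(N,21 \right)}\right) \left(-228\right) = \left(45 + \left(12 - 252 + 21 \left(- \frac{8}{5}\right)\right)\right) \left(-228\right) = \left(45 - \frac{1368}{5}\right) \left(-228\right) = \left(- \frac{1143}{5}\right) \left(-228\right) = \frac{260604}{5}$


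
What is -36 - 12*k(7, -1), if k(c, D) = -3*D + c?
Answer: -156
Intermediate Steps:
k(c, D) = c - 3*D
-36 - 12*k(7, -1) = -36 - 12*(7 - 3*(-1)) = -36 - 12*(7 + 3) = -36 - 12*10 = -36 - 120 = -156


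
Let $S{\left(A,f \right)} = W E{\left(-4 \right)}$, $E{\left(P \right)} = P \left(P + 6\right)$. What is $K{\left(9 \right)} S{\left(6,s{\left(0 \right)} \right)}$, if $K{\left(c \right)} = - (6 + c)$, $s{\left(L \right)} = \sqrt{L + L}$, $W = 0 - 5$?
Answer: $-600$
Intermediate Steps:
$E{\left(P \right)} = P \left(6 + P\right)$
$W = -5$ ($W = 0 - 5 = -5$)
$s{\left(L \right)} = \sqrt{2} \sqrt{L}$ ($s{\left(L \right)} = \sqrt{2 L} = \sqrt{2} \sqrt{L}$)
$K{\left(c \right)} = -6 - c$
$S{\left(A,f \right)} = 40$ ($S{\left(A,f \right)} = - 5 \left(- 4 \left(6 - 4\right)\right) = - 5 \left(\left(-4\right) 2\right) = \left(-5\right) \left(-8\right) = 40$)
$K{\left(9 \right)} S{\left(6,s{\left(0 \right)} \right)} = \left(-6 - 9\right) 40 = \left(-15\right) 40 = -600$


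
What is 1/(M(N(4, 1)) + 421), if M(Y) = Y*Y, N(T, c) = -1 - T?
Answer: 1/446 ≈ 0.0022422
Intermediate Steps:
M(Y) = Y²
1/(M(N(4, 1)) + 421) = 1/((-1 - 1*4)² + 421) = 1/((-1 - 4)² + 421) = 1/((-5)² + 421) = 1/(25 + 421) = 1/446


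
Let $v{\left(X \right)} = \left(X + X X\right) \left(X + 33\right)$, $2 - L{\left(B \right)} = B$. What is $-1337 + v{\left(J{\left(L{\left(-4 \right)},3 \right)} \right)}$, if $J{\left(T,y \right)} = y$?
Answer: $-905$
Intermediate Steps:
$L{\left(B \right)} = 2 - B$
$v{\left(X \right)} = \left(33 + X\right) \left(X + X^{2}\right)$ ($v{\left(X \right)} = \left(X + X^{2}\right) \left(33 + X\right) = \left(33 + X\right) \left(X + X^{2}\right)$)
$-1337 + v{\left(J{\left(L{\left(-4 \right)},3 \right)} \right)} = -1337 + 3 \left(33 + 3^{2} + 34 \cdot 3\right) = -1337 + 3 \left(33 + 9 + 102\right) = -1337 + 3 \cdot 144 = -1337 + 432 = -905$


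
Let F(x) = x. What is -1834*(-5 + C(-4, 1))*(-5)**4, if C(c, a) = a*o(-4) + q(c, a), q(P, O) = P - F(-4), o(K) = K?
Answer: 10316250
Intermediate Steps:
q(P, O) = 4 + P (q(P, O) = P - 1*(-4) = P + 4 = 4 + P)
C(c, a) = 4 + c - 4*a (C(c, a) = a*(-4) + (4 + c) = -4*a + (4 + c) = 4 + c - 4*a)
-1834*(-5 + C(-4, 1))*(-5)**4 = -1834*(-5 + (4 - 4 - 4*1))*(-5)**4 = -1834*(-5 + (4 - 4 - 4))*625 = -1834*(-5 - 4)*625 = -(-16506)*625 = -1834*(-5625) = 10316250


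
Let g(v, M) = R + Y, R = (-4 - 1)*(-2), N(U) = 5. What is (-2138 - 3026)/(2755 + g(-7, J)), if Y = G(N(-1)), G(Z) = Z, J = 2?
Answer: -2582/1385 ≈ -1.8643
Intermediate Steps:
Y = 5
R = 10 (R = -5*(-2) = 10)
g(v, M) = 15 (g(v, M) = 10 + 5 = 15)
(-2138 - 3026)/(2755 + g(-7, J)) = (-2138 - 3026)/(2755 + 15) = -5164/2770 = -5164*1/2770 = -2582/1385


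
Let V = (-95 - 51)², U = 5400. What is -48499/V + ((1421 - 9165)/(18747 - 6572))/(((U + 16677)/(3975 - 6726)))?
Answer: -381267064937/173620418700 ≈ -2.1960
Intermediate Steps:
V = 21316 (V = (-146)² = 21316)
-48499/V + ((1421 - 9165)/(18747 - 6572))/(((U + 16677)/(3975 - 6726))) = -48499/21316 + ((1421 - 9165)/(18747 - 6572))/(((5400 + 16677)/(3975 - 6726))) = -48499*1/21316 + (-7744/12175)/((22077/(-2751))) = -48499/21316 + (-7744*1/12175)/((22077*(-1/2751))) = -48499/21316 - 7744/(12175*(-7359/917)) = -48499/21316 - 7744/12175*(-917/7359) = -48499/21316 + 645568/8145075 = -381267064937/173620418700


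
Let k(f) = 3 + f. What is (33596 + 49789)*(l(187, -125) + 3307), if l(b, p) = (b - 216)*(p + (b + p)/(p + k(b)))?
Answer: 7484337414/13 ≈ 5.7572e+8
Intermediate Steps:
l(b, p) = (-216 + b)*(p + (b + p)/(3 + b + p)) (l(b, p) = (b - 216)*(p + (b + p)/(p + (3 + b))) = (-216 + b)*(p + (b + p)/(3 + b + p)))
(33596 + 49789)*(l(187, -125) + 3307) = (33596 + 49789)*((187² - 864*(-125) - 216*187 - 216*(-125)² + 187*(-125)² - 125*187² - 212*187*(-125))/(3 + 187 - 125) + 3307) = 83385*((34969 + 108000 - 40392 - 216*15625 + 187*15625 - 125*34969 + 4955500)/65 + 3307) = 83385*((34969 + 108000 - 40392 - 3375000 + 2921875 - 4371125 + 4955500)/65 + 3307) = 83385*((1/65)*233827 + 3307) = 83385*(233827/65 + 3307) = 83385*(448782/65) = 7484337414/13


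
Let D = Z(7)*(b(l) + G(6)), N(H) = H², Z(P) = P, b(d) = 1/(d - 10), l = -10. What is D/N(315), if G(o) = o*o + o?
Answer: 839/283500 ≈ 0.0029594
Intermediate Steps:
G(o) = o + o² (G(o) = o² + o = o + o²)
b(d) = 1/(-10 + d)
D = 5873/20 (D = 7*(1/(-10 - 10) + 6*(1 + 6)) = 7*(1/(-20) + 6*7) = 7*(-1/20 + 42) = 7*(839/20) = 5873/20 ≈ 293.65)
D/N(315) = 5873/(20*(315²)) = (5873/20)/99225 = (5873/20)*(1/99225) = 839/283500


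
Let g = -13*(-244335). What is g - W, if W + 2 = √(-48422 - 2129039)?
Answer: 3176357 - I*√2177461 ≈ 3.1764e+6 - 1475.6*I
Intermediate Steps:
g = 3176355
W = -2 + I*√2177461 (W = -2 + √(-48422 - 2129039) = -2 + √(-2177461) = -2 + I*√2177461 ≈ -2.0 + 1475.6*I)
g - W = 3176355 - (-2 + I*√2177461) = 3176355 + (2 - I*√2177461) = 3176357 - I*√2177461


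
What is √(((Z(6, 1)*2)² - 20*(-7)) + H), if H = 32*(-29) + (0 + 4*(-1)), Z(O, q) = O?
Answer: 18*I*√2 ≈ 25.456*I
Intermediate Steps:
H = -932 (H = -928 + (0 - 4) = -928 - 4 = -932)
√(((Z(6, 1)*2)² - 20*(-7)) + H) = √(((6*2)² - 20*(-7)) - 932) = √((12² + 140) - 932) = √((144 + 140) - 932) = √(284 - 932) = √(-648) = 18*I*√2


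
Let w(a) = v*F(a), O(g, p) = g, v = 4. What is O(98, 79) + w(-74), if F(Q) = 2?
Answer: 106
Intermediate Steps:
w(a) = 8 (w(a) = 4*2 = 8)
O(98, 79) + w(-74) = 98 + 8 = 106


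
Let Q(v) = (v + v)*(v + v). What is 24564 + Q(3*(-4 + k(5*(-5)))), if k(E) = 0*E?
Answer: 25140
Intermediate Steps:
k(E) = 0
Q(v) = 4*v² (Q(v) = (2*v)*(2*v) = 4*v²)
24564 + Q(3*(-4 + k(5*(-5)))) = 24564 + 4*(3*(-4 + 0))² = 24564 + 4*(3*(-4))² = 24564 + 4*(-12)² = 24564 + 4*144 = 24564 + 576 = 25140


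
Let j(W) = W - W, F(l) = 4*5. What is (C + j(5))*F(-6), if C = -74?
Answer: -1480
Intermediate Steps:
F(l) = 20
j(W) = 0
(C + j(5))*F(-6) = (-74 + 0)*20 = -74*20 = -1480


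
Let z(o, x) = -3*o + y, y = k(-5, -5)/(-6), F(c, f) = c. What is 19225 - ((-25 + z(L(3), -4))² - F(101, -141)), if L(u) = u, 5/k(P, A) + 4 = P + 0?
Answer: 53002055/2916 ≈ 18176.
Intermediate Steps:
k(P, A) = 5/(-4 + P) (k(P, A) = 5/(-4 + (P + 0)) = 5/(-4 + P))
y = 5/54 (y = (5/(-4 - 5))/(-6) = (5/(-9))*(-⅙) = (5*(-⅑))*(-⅙) = -5/9*(-⅙) = 5/54 ≈ 0.092593)
z(o, x) = 5/54 - 3*o (z(o, x) = -3*o + 5/54 = 5/54 - 3*o)
19225 - ((-25 + z(L(3), -4))² - F(101, -141)) = 19225 - ((-25 + (5/54 - 3*3))² - 1*101) = 19225 - ((-25 + (5/54 - 9))² - 101) = 19225 - ((-25 - 481/54)² - 101) = 19225 - ((-1831/54)² - 101) = 19225 - (3352561/2916 - 101) = 19225 - 1*3058045/2916 = 19225 - 3058045/2916 = 53002055/2916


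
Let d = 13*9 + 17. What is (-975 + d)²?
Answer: 707281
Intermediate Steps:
d = 134 (d = 117 + 17 = 134)
(-975 + d)² = (-975 + 134)² = (-841)² = 707281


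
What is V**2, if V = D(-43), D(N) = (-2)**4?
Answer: 256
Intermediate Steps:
D(N) = 16
V = 16
V**2 = 16**2 = 256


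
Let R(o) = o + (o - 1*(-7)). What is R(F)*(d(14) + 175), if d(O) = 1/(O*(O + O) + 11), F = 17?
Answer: 2891566/403 ≈ 7175.1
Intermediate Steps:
d(O) = 1/(11 + 2*O**2) (d(O) = 1/(O*(2*O) + 11) = 1/(2*O**2 + 11) = 1/(11 + 2*O**2))
R(o) = 7 + 2*o (R(o) = o + (o + 7) = o + (7 + o) = 7 + 2*o)
R(F)*(d(14) + 175) = (7 + 2*17)*(1/(11 + 2*14**2) + 175) = (7 + 34)*(1/(11 + 2*196) + 175) = 41*(1/(11 + 392) + 175) = 41*(1/403 + 175) = 41*(70526/403) = 2891566/403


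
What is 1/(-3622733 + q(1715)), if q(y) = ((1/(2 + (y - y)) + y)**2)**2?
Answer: 16/138574299077393 ≈ 1.1546e-13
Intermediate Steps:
q(y) = (1/2 + y)**4 (q(y) = ((1/(2 + 0) + y)**2)**2 = ((1/2 + y)**2)**2 = (1/2 + y)**4)
1/(-3622733 + q(1715)) = 1/(-3622733 + (1 + 2*1715)**4/16) = 1/(-3622733 + (1 + 3430)**4/16) = 1/(-3622733 + (1/16)*3431**4) = 1/(-3622733 + (1/16)*138574357041121) = 1/(-3622733 + 138574357041121/16) = 1/(138574299077393/16) = 16/138574299077393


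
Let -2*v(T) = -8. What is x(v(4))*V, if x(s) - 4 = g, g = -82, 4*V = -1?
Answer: 39/2 ≈ 19.500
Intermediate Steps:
V = -¼ (V = (¼)*(-1) = -¼ ≈ -0.25000)
v(T) = 4 (v(T) = -½*(-8) = 4)
x(s) = -78 (x(s) = 4 - 82 = -78)
x(v(4))*V = -78*(-¼) = 39/2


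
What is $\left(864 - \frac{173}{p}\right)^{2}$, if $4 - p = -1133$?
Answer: $\frac{964707018025}{1292769} \approx 7.4623 \cdot 10^{5}$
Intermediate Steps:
$p = 1137$ ($p = 4 - -1133 = 4 + 1133 = 1137$)
$\left(864 - \frac{173}{p}\right)^{2} = \left(864 - \frac{173}{1137}\right)^{2} = \left(\frac{982195}{1137}\right)^{2} = \frac{964707018025}{1292769}$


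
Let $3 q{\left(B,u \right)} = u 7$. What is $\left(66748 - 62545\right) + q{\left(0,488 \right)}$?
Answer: $\frac{16025}{3} \approx 5341.7$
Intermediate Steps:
$q{\left(B,u \right)} = \frac{7 u}{3}$ ($q{\left(B,u \right)} = \frac{u 7}{3} = \frac{7 u}{3}$)
$\left(66748 - 62545\right) + q{\left(0,488 \right)} = \left(66748 - 62545\right) + \frac{7}{3} \cdot 488 = 4203 + \frac{3416}{3} = \frac{16025}{3}$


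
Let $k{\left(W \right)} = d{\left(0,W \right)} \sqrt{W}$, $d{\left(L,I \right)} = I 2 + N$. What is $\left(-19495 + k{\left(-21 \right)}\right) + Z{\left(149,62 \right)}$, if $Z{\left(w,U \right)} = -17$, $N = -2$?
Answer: $-19512 - 44 i \sqrt{21} \approx -19512.0 - 201.63 i$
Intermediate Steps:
$d{\left(L,I \right)} = -2 + 2 I$ ($d{\left(L,I \right)} = I 2 - 2 = 2 I - 2 = -2 + 2 I$)
$k{\left(W \right)} = \sqrt{W} \left(-2 + 2 W\right)$ ($k{\left(W \right)} = \left(-2 + 2 W\right) \sqrt{W} = \sqrt{W} \left(-2 + 2 W\right)$)
$\left(-19495 + k{\left(-21 \right)}\right) + Z{\left(149,62 \right)} = \left(-19495 + 2 \sqrt{-21} \left(-1 - 21\right)\right) - 17 = \left(-19495 + 2 i \sqrt{21} \left(-22\right)\right) - 17 = \left(-19495 - 44 i \sqrt{21}\right) - 17 = -19512 - 44 i \sqrt{21}$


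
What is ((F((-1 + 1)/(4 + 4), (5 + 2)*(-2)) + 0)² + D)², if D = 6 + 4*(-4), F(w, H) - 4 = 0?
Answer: 36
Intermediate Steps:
F(w, H) = 4 (F(w, H) = 4 + 0 = 4)
D = -10 (D = 6 - 16 = -10)
((F((-1 + 1)/(4 + 4), (5 + 2)*(-2)) + 0)² + D)² = ((4 + 0)² - 10)² = (4² - 10)² = (16 - 10)² = 6² = 36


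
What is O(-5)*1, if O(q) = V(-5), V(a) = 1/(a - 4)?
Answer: -1/9 ≈ -0.11111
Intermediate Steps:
V(a) = 1/(-4 + a)
O(q) = -1/9 (O(q) = 1/(-4 - 5) = 1/(-9) = -1/9)
O(-5)*1 = -1/9*1 = -1/9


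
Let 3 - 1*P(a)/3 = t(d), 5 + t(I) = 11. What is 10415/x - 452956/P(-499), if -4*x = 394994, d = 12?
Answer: 89457263662/1777473 ≈ 50328.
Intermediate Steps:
t(I) = 6 (t(I) = -5 + 11 = 6)
x = -197497/2 (x = -1/4*394994 = -197497/2 ≈ -98749.)
P(a) = -9 (P(a) = 9 - 3*6 = 9 - 18 = -9)
10415/x - 452956/P(-499) = 10415/(-197497/2) - 452956/(-9) = 10415*(-2/197497) - 452956*(-1/9) = -20830/197497 + 452956/9 = 89457263662/1777473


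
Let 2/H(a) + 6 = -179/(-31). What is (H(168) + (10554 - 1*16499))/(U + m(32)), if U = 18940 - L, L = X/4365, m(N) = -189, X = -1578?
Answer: -60640035/190982617 ≈ -0.31752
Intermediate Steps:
H(a) = -62/7 (H(a) = 2/(-6 - 179/(-31)) = 2/(-6 - 179*(-1/31)) = 2/(-6 + 179/31) = 2/(-7/31) = 2*(-31/7) = -62/7)
L = -526/1455 (L = -1578/4365 = -1578*1/4365 = -526/1455 ≈ -0.36151)
U = 27558226/1455 (U = 18940 - 1*(-526/1455) = 18940 + 526/1455 = 27558226/1455 ≈ 18940.)
(H(168) + (10554 - 1*16499))/(U + m(32)) = (-62/7 + (10554 - 1*16499))/(27558226/1455 - 189) = (-62/7 + (10554 - 16499))/(27283231/1455) = (-62/7 - 5945)*(1455/27283231) = -41677/7*1455/27283231 = -60640035/190982617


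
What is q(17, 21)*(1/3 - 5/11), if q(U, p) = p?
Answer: -28/11 ≈ -2.5455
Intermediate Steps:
q(17, 21)*(1/3 - 5/11) = 21*(1/3 - 5/11) = 21*(-4/33) = -28/11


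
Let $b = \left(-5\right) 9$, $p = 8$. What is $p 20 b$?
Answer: $-7200$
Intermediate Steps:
$b = -45$
$p 20 b = 8 \cdot 20 \left(-45\right) = 160 \left(-45\right) = -7200$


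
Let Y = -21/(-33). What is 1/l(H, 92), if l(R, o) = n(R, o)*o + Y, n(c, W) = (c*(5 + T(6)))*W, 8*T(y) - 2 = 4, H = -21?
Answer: -11/11242301 ≈ -9.7845e-7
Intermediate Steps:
T(y) = ¾ (T(y) = ¼ + (⅛)*4 = ¼ + ½ = ¾)
n(c, W) = 23*W*c/4 (n(c, W) = (c*(5 + ¾))*W = (c*(23/4))*W = (23*c/4)*W = 23*W*c/4)
Y = 7/11 (Y = -21*(-1/33) = 7/11 ≈ 0.63636)
l(R, o) = 7/11 + 23*R*o²/4 (l(R, o) = (23*o*R/4)*o + 7/11 = (23*R*o/4)*o + 7/11 = 23*R*o²/4 + 7/11 = 7/11 + 23*R*o²/4)
1/l(H, 92) = 1/(7/11 + (23/4)*(-21)*92²) = 1/(7/11 + (23/4)*(-21)*8464) = 1/(7/11 - 1022028) = 1/(-11242301/11) = -11/11242301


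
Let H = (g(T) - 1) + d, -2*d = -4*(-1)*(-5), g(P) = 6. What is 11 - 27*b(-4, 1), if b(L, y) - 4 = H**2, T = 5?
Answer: -6172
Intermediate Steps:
d = 10 (d = -(-4*(-1))*(-5)/2 = -2*(-5) = -1/2*(-20) = 10)
H = 15 (H = (6 - 1) + 10 = 5 + 10 = 15)
b(L, y) = 229 (b(L, y) = 4 + 15**2 = 4 + 225 = 229)
11 - 27*b(-4, 1) = 11 - 27*229 = 11 - 6183 = -6172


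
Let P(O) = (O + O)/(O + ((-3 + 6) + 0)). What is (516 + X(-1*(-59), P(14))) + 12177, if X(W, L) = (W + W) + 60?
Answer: 12871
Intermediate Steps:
P(O) = 2*O/(3 + O) (P(O) = (2*O)/(O + (3 + 0)) = (2*O)/(O + 3) = (2*O)/(3 + O) = 2*O/(3 + O))
X(W, L) = 60 + 2*W (X(W, L) = 2*W + 60 = 60 + 2*W)
(516 + X(-1*(-59), P(14))) + 12177 = (516 + (60 + 2*(-1*(-59)))) + 12177 = (516 + (60 + 2*59)) + 12177 = (516 + (60 + 118)) + 12177 = (516 + 178) + 12177 = 694 + 12177 = 12871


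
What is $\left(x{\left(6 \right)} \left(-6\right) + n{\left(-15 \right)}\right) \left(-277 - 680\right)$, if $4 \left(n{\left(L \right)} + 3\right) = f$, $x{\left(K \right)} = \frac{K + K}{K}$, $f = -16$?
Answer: $18183$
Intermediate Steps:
$x{\left(K \right)} = 2$ ($x{\left(K \right)} = \frac{2 K}{K} = 2$)
$n{\left(L \right)} = -7$ ($n{\left(L \right)} = -3 + \frac{1}{4} \left(-16\right) = -3 - 4 = -7$)
$\left(x{\left(6 \right)} \left(-6\right) + n{\left(-15 \right)}\right) \left(-277 - 680\right) = \left(2 \left(-6\right) - 7\right) \left(-277 - 680\right) = \left(-12 - 7\right) \left(-957\right) = \left(-19\right) \left(-957\right) = 18183$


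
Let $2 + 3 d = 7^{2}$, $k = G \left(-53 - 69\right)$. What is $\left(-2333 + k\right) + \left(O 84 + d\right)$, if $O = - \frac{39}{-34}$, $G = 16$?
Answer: $- \frac{212822}{51} \approx -4173.0$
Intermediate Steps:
$O = \frac{39}{34}$ ($O = \left(-39\right) \left(- \frac{1}{34}\right) = \frac{39}{34} \approx 1.1471$)
$k = -1952$ ($k = 16 \left(-53 - 69\right) = 16 \left(-122\right) = -1952$)
$d = \frac{47}{3}$ ($d = - \frac{2}{3} + \frac{7^{2}}{3} = - \frac{2}{3} + \frac{1}{3} \cdot 49 = - \frac{2}{3} + \frac{49}{3} = \frac{47}{3} \approx 15.667$)
$\left(-2333 + k\right) + \left(O 84 + d\right) = \left(-2333 - 1952\right) + \left(\frac{39}{34} \cdot 84 + \frac{47}{3}\right) = -4285 + \left(\frac{1638}{17} + \frac{47}{3}\right) = -4285 + \frac{5713}{51} = - \frac{212822}{51}$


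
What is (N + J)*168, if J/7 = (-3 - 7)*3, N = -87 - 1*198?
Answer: -83160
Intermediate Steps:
N = -285 (N = -87 - 198 = -285)
J = -210 (J = 7*((-3 - 7)*3) = 7*(-10*3) = 7*(-30) = -210)
(N + J)*168 = (-285 - 210)*168 = -495*168 = -83160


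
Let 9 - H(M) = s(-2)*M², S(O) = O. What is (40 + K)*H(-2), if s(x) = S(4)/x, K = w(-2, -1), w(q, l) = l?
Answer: 663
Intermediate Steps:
K = -1
s(x) = 4/x
H(M) = 9 + 2*M² (H(M) = 9 - 4/(-2)*M² = 9 - 4*(-½)*M² = 9 - (-2)*M² = 9 + 2*M²)
(40 + K)*H(-2) = (40 - 1)*(9 + 2*(-2)²) = 39*(9 + 2*4) = 39*(9 + 8) = 39*17 = 663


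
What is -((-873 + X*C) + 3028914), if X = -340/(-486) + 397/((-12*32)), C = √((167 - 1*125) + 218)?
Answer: -3028041 + 10397*√65/15552 ≈ -3.0280e+6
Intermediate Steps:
C = 2*√65 (C = √((167 - 125) + 218) = √(42 + 218) = √260 = 2*√65 ≈ 16.125)
X = -10397/31104 (X = -340*(-1/486) + 397/(-384) = 170/243 + 397*(-1/384) = 170/243 - 397/384 = -10397/31104 ≈ -0.33427)
-((-873 + X*C) + 3028914) = -((-873 - 10397*√65/15552) + 3028914) = -(3028041 - 10397*√65/15552) = -3028041 + 10397*√65/15552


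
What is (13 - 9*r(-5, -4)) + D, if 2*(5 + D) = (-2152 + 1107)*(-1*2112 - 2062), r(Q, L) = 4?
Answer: 2180887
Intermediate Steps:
D = 2180910 (D = -5 + ((-2152 + 1107)*(-1*2112 - 2062))/2 = -5 + (-1045*(-2112 - 2062))/2 = -5 + (-1045*(-4174))/2 = -5 + (1/2)*4361830 = -5 + 2180915 = 2180910)
(13 - 9*r(-5, -4)) + D = (13 - 9*4) + 2180910 = (13 - 36) + 2180910 = -23 + 2180910 = 2180887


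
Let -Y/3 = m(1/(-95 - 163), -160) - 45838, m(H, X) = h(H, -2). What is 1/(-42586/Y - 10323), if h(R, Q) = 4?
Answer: -68751/709737866 ≈ -9.6868e-5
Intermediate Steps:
m(H, X) = 4
Y = 137502 (Y = -3*(4 - 45838) = -3*(-45834) = 137502)
1/(-42586/Y - 10323) = 1/(-42586/137502 - 10323) = 1/(-42586*1/137502 - 10323) = 1/(-21293/68751 - 10323) = 1/(-709737866/68751) = -68751/709737866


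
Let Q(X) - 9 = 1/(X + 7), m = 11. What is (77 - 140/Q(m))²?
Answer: 100620961/26569 ≈ 3787.2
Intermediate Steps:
Q(X) = 9 + 1/(7 + X) (Q(X) = 9 + 1/(X + 7) = 9 + 1/(7 + X))
(77 - 140/Q(m))² = (77 - 140*(7 + 11)/(64 + 9*11))² = (77 - 140*18/(64 + 99))² = (77 - 140/((1/18)*163))² = (77 - 140/163/18)² = (77 - 140*18/163)² = (77 - 2520/163)² = (10031/163)² = 100620961/26569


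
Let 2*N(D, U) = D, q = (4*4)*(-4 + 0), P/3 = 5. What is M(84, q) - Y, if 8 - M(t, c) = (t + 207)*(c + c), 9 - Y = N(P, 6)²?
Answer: 149213/4 ≈ 37303.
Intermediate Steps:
P = 15 (P = 3*5 = 15)
q = -64 (q = 16*(-4) = -64)
N(D, U) = D/2
Y = -189/4 (Y = 9 - ((½)*15)² = 9 - (15/2)² = 9 - 1*225/4 = 9 - 225/4 = -189/4 ≈ -47.250)
M(t, c) = 8 - 2*c*(207 + t) (M(t, c) = 8 - (t + 207)*(c + c) = 8 - (207 + t)*2*c = 8 - 2*c*(207 + t))
M(84, q) - Y = (8 - 414*(-64) - 2*(-64)*84) - 1*(-189/4) = (8 + 26496 + 10752) + 189/4 = 37256 + 189/4 = 149213/4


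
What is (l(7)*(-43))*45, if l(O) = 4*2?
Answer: -15480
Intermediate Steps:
l(O) = 8
(l(7)*(-43))*45 = (8*(-43))*45 = -344*45 = -15480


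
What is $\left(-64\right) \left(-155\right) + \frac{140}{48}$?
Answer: $\frac{119075}{12} \approx 9922.9$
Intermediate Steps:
$\left(-64\right) \left(-155\right) + \frac{140}{48} = 9920 + 140 \cdot \frac{1}{48} = 9920 + \frac{35}{12} = \frac{119075}{12}$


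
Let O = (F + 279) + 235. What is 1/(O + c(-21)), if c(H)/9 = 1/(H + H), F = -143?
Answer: 14/5191 ≈ 0.0026970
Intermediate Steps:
c(H) = 9/(2*H) (c(H) = 9/(H + H) = 9/((2*H)) = 9*(1/(2*H)) = 9/(2*H))
O = 371 (O = (-143 + 279) + 235 = 136 + 235 = 371)
1/(O + c(-21)) = 1/(371 + (9/2)/(-21)) = 1/(371 + (9/2)*(-1/21)) = 1/(371 - 3/14) = 1/(5191/14) = 14/5191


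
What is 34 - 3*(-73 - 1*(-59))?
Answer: 76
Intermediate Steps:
34 - 3*(-73 - 1*(-59)) = 34 - 3*(-73 + 59) = 34 - 3*(-14) = 34 + 42 = 76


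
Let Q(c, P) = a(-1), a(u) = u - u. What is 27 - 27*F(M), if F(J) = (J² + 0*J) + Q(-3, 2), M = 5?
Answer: -648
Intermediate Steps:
a(u) = 0
Q(c, P) = 0
F(J) = J² (F(J) = (J² + 0*J) + 0 = (J² + 0) + 0 = J² + 0 = J²)
27 - 27*F(M) = 27 - 27*5² = 27 - 27*25 = 27 - 675 = -648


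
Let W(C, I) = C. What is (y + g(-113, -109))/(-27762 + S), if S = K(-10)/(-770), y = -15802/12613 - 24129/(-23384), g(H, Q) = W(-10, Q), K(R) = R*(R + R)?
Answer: 232124108447/630496581724048 ≈ 0.00036816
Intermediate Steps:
K(R) = 2*R² (K(R) = R*(2*R) = 2*R²)
g(H, Q) = -10
y = -65174891/294942392 (y = -15802*1/12613 - 24129*(-1/23384) = -15802/12613 + 24129/23384 = -65174891/294942392 ≈ -0.22097)
S = -20/77 (S = (2*(-10)²)/(-770) = (2*100)*(-1/770) = 200*(-1/770) = -20/77 ≈ -0.25974)
(y + g(-113, -109))/(-27762 + S) = (-65174891/294942392 - 10)/(-27762 - 20/77) = -3014598811/(294942392*(-2137694/77)) = -3014598811/294942392*(-77/2137694) = 232124108447/630496581724048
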